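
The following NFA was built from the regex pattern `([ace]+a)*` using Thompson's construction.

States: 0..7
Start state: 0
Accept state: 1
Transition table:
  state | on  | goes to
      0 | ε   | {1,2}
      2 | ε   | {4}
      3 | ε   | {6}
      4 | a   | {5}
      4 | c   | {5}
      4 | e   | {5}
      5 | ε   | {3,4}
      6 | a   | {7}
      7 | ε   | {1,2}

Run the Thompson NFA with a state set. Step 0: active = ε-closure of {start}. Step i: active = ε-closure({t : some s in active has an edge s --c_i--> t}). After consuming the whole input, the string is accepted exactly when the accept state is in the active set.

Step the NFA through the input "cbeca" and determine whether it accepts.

S₀ = ε-closure({0}) = {0,1,2,4}
'c' @ 1: {3,4,5,6}
'b' @ 2: {}  — no active states
rest 'eca' ignored (set empty)
after full input: {}  (accept=1 not in)

Answer: REJECT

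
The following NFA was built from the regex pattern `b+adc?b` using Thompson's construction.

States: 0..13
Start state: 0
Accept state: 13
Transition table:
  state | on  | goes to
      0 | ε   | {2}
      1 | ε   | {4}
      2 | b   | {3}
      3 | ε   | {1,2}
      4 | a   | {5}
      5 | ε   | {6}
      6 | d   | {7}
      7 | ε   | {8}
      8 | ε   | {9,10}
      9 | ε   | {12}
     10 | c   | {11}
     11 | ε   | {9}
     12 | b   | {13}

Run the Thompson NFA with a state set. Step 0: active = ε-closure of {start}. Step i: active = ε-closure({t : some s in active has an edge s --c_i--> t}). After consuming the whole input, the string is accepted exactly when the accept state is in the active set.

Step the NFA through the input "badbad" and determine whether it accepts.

Answer: REJECT

Steps:
S₀ = ε-closure({0}) = {0,2}
'b' @ 1: {1,2,3,4}
'a' @ 2: {5,6}
'd' @ 3: {7,8,9,10,12}
'b' @ 4: {13}  (accept∈set)
'a' @ 5: {}  — dead — no transitions
rest 'd' ignored (set empty)
end set {} — state 13 not in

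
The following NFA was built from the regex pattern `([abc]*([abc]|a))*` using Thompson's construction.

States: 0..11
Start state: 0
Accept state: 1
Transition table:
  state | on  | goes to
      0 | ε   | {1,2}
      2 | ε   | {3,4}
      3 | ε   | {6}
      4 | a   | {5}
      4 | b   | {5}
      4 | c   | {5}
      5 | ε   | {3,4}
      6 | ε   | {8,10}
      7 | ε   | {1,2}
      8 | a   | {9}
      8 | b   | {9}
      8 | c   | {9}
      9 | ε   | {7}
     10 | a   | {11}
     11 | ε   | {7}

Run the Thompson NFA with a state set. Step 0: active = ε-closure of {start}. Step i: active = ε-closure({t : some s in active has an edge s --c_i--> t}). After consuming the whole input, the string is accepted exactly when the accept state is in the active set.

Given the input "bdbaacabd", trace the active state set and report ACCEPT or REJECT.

Answer: REJECT

Derivation:
initial (ε-close {0}): {0,1,2,3,4,6,8,10}
'b' @ 1: {1,2,3,4,5,6,7,8,9,10}  ✓accept
'd' @ 2: {}  — dead — no transitions
rest 'baacabd' ignored (set empty)
end set {} — state 1 not in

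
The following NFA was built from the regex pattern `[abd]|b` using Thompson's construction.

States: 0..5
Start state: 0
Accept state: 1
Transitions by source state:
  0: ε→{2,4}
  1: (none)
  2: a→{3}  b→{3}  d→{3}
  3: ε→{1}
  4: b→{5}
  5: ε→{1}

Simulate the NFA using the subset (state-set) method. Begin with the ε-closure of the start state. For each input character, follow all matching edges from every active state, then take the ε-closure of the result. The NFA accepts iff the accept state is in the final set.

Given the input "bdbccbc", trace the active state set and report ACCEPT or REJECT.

S₀ = ε-closure({0}) = {0,2,4}
'b' @ 1: {1,3,5}  ✓accept
'd' @ 2: {}  — dead — no transitions
rest 'bccbc' ignored (set empty)
after full input: {}  (accept=1 not in)

Answer: REJECT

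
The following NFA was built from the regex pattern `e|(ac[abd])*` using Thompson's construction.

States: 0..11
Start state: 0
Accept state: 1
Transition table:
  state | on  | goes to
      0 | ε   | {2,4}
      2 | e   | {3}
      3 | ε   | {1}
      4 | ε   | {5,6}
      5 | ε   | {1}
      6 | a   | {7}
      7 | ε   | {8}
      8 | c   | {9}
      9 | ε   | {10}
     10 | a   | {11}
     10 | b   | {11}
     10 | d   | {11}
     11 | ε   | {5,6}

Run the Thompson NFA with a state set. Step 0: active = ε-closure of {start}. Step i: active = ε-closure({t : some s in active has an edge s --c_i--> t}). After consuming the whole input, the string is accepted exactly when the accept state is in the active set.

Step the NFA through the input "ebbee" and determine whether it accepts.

S₀ = ε-closure({0}) = {0,1,2,4,5,6}
'e' @ 1: {1,3}  ✓accept
'b' @ 2: {}  — state set empty
rest 'bee' ignored (set empty)
end set {} — state 1 not in

Answer: REJECT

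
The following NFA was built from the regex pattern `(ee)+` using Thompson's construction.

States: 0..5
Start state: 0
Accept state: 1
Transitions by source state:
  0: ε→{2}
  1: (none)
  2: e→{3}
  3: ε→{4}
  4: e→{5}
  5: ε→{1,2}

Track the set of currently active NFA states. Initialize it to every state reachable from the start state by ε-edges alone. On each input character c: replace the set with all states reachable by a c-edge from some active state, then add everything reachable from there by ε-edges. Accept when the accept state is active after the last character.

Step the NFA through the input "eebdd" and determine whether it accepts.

Answer: REJECT

Derivation:
start: ε-closure({0}) = {0,2}
'e' @ 1: {3,4}
'e' @ 2: {1,2,5}  (accept∈set)
'b' @ 3: {}  — no active states
rest 'dd' ignored (set empty)
end set {} — state 1 not in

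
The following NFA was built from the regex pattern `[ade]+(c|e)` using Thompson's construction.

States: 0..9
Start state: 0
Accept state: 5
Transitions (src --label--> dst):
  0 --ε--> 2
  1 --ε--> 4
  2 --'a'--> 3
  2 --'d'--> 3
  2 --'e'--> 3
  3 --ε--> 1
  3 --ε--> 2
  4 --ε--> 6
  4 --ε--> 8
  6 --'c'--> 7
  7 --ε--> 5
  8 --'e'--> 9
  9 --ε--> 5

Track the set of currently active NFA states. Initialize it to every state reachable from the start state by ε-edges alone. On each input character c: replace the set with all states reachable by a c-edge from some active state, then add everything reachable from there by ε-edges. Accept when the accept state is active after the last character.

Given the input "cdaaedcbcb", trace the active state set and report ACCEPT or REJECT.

initial (ε-close {0}): {0,2}
'c' @ 1: {}  — state set empty
rest 'daaedcbcb' ignored (set empty)
end set {} — state 5 not in

Answer: REJECT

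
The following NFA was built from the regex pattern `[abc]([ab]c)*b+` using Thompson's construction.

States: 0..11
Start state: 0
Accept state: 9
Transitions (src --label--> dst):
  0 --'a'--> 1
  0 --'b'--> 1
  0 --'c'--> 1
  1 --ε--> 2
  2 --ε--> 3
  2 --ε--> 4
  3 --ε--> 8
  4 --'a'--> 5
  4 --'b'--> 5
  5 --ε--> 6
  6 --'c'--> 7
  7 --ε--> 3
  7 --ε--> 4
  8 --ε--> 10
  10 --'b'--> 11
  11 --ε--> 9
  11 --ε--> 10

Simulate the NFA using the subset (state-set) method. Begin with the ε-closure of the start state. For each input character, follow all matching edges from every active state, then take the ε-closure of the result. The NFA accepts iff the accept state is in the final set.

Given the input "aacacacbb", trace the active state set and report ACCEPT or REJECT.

Answer: ACCEPT

Trace:
S₀ = ε-closure({0}) = {0}
'a' @ 1: {1,2,3,4,8,10}
'a' @ 2: {5,6}
'c' @ 3: {3,4,7,8,10}
'a' @ 4: {5,6}
'c' @ 5: {3,4,7,8,10}
'a' @ 6: {5,6}
'c' @ 7: {3,4,7,8,10}
'b' @ 8: {5,6,9,10,11}  [accepting]
'b' @ 9: {9,10,11}  [accepting]
final: {9,10,11}; accept 9 in set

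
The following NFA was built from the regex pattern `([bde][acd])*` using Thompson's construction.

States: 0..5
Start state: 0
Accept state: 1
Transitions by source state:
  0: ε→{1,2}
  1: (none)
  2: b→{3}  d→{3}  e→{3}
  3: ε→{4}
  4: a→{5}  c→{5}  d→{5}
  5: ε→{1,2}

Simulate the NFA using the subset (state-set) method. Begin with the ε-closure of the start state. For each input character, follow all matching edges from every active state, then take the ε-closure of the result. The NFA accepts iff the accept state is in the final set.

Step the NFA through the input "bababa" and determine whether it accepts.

Answer: ACCEPT

Derivation:
initial (ε-close {0}): {0,1,2}
'b' @ 1: {3,4}
'a' @ 2: {1,2,5}  [accepting]
'b' @ 3: {3,4}
'a' @ 4: {1,2,5}  [accepting]
'b' @ 5: {3,4}
'a' @ 6: {1,2,5}  [accepting]
after full input: {1,2,5}  (accept=1 in)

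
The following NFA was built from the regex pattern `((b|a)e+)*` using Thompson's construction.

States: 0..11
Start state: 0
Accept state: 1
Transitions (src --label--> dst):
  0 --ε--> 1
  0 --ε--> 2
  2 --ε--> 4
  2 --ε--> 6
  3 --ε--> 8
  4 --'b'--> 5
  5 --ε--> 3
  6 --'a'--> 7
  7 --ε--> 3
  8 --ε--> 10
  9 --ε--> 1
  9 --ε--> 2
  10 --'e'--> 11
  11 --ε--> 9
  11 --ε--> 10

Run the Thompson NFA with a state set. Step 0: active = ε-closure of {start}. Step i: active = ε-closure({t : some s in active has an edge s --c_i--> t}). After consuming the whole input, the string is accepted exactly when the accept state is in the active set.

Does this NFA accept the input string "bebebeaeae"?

Answer: ACCEPT

Steps:
start: ε-closure({0}) = {0,1,2,4,6}
'b' @ 1: {3,5,8,10}
'e' @ 2: {1,2,4,6,9,10,11}  [accepting]
'b' @ 3: {3,5,8,10}
'e' @ 4: {1,2,4,6,9,10,11}  [accepting]
'b' @ 5: {3,5,8,10}
'e' @ 6: {1,2,4,6,9,10,11}  [accepting]
'a' @ 7: {3,7,8,10}
'e' @ 8: {1,2,4,6,9,10,11}  [accepting]
'a' @ 9: {3,7,8,10}
'e' @ 10: {1,2,4,6,9,10,11}  [accepting]
after full input: {1,2,4,6,9,10,11}  (accept=1 in)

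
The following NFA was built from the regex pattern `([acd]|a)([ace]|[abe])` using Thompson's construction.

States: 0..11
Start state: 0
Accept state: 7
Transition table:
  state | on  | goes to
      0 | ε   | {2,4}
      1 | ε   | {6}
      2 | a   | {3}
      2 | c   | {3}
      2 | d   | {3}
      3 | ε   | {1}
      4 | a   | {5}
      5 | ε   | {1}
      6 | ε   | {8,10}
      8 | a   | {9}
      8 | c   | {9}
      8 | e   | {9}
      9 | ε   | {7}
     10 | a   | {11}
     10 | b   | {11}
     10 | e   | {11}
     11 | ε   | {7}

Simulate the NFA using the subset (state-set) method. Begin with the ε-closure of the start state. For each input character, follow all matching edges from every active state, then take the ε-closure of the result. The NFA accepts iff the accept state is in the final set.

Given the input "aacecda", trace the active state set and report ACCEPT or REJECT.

Answer: REJECT

Trace:
start: ε-closure({0}) = {0,2,4}
'a' @ 1: {1,3,5,6,8,10}
'a' @ 2: {7,9,11}  ✓accept
'c' @ 3: {}  — dead — no transitions
rest 'ecda' ignored (set empty)
final: {}; accept 7 not in set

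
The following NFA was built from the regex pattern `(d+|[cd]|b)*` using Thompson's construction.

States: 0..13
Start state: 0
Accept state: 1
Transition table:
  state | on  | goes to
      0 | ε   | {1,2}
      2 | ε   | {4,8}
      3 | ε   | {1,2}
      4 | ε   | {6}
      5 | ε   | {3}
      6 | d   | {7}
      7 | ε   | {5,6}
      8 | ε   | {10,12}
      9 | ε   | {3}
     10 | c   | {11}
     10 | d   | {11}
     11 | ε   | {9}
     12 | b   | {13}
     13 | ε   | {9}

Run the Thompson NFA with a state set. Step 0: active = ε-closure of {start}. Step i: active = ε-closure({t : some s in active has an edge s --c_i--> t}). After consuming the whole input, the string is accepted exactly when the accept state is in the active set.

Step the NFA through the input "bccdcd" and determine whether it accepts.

Answer: ACCEPT

Steps:
initial (ε-close {0}): {0,1,2,4,6,8,10,12}
'b' @ 1: {1,2,3,4,6,8,9,10,12,13}  ✓accept
'c' @ 2: {1,2,3,4,6,8,9,10,11,12}  ✓accept
'c' @ 3: {1,2,3,4,6,8,9,10,11,12}  ✓accept
'd' @ 4: {1,2,3,4,5,6,7,8,9,10,11,12}  ✓accept
'c' @ 5: {1,2,3,4,6,8,9,10,11,12}  ✓accept
'd' @ 6: {1,2,3,4,5,6,7,8,9,10,11,12}  ✓accept
final: {1,2,3,4,5,6,7,8,9,10,11,12}; accept 1 in set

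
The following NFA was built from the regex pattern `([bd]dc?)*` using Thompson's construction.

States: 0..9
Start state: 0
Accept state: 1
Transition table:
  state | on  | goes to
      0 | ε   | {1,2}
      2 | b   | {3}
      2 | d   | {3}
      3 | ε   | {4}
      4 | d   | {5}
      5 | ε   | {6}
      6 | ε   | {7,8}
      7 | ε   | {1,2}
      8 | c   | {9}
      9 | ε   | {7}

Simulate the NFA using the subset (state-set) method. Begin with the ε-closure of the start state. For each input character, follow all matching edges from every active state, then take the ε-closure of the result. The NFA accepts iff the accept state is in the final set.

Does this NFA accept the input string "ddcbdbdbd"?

Answer: ACCEPT

Trace:
S₀ = ε-closure({0}) = {0,1,2}
'd' @ 1: {3,4}
'd' @ 2: {1,2,5,6,7,8}  (accept∈set)
'c' @ 3: {1,2,7,9}  (accept∈set)
'b' @ 4: {3,4}
'd' @ 5: {1,2,5,6,7,8}  (accept∈set)
'b' @ 6: {3,4}
'd' @ 7: {1,2,5,6,7,8}  (accept∈set)
'b' @ 8: {3,4}
'd' @ 9: {1,2,5,6,7,8}  (accept∈set)
final: {1,2,5,6,7,8}; accept 1 in set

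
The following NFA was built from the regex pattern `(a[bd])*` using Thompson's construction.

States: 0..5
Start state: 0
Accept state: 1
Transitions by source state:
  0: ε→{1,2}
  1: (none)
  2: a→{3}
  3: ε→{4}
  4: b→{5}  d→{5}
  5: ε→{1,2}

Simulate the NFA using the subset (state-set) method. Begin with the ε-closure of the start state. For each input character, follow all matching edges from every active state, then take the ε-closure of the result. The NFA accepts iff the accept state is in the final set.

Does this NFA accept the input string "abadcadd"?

Answer: REJECT

Steps:
S₀ = ε-closure({0}) = {0,1,2}
'a' @ 1: {3,4}
'b' @ 2: {1,2,5}  [accepting]
'a' @ 3: {3,4}
'd' @ 4: {1,2,5}  [accepting]
'c' @ 5: {}  — no active states
rest 'add' ignored (set empty)
final: {}; accept 1 not in set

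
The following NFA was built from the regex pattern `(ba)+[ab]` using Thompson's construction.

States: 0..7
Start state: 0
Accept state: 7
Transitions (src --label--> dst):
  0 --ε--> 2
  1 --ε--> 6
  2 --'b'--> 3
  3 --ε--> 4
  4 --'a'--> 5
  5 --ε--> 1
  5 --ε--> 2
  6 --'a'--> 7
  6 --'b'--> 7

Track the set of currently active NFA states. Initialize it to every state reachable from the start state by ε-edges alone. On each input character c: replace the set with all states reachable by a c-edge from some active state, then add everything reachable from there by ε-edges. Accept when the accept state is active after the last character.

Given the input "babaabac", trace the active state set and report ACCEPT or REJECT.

Answer: REJECT

Derivation:
start: ε-closure({0}) = {0,2}
'b' @ 1: {3,4}
'a' @ 2: {1,2,5,6}
'b' @ 3: {3,4,7}  [accepting]
'a' @ 4: {1,2,5,6}
'a' @ 5: {7}  [accepting]
'b' @ 6: {}  — no active states
rest 'ac' ignored (set empty)
final: {}; accept 7 not in set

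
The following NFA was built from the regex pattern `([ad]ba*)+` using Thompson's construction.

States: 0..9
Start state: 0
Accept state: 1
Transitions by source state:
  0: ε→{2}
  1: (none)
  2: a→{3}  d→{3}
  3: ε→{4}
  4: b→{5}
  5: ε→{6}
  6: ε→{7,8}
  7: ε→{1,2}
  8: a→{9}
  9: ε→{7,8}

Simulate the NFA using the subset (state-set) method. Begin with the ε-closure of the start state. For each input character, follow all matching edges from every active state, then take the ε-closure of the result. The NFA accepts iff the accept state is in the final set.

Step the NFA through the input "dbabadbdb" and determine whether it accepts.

Answer: ACCEPT

Steps:
initial (ε-close {0}): {0,2}
'd' @ 1: {3,4}
'b' @ 2: {1,2,5,6,7,8}  [accepting]
'a' @ 3: {1,2,3,4,7,8,9}  [accepting]
'b' @ 4: {1,2,5,6,7,8}  [accepting]
'a' @ 5: {1,2,3,4,7,8,9}  [accepting]
'd' @ 6: {3,4}
'b' @ 7: {1,2,5,6,7,8}  [accepting]
'd' @ 8: {3,4}
'b' @ 9: {1,2,5,6,7,8}  [accepting]
after full input: {1,2,5,6,7,8}  (accept=1 in)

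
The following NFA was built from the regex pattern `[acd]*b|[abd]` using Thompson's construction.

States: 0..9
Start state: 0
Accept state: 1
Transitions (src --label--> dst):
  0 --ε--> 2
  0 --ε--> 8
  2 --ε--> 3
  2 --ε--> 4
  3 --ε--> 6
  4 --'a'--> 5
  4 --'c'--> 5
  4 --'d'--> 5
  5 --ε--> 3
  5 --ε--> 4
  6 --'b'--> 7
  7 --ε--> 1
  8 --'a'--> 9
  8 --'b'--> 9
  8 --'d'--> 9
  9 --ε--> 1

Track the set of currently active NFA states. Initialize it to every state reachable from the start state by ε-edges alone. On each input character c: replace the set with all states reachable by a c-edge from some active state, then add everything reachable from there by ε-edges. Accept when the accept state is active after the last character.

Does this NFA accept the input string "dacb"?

Answer: ACCEPT

Steps:
initial (ε-close {0}): {0,2,3,4,6,8}
'd' @ 1: {1,3,4,5,6,9}  (accept∈set)
'a' @ 2: {3,4,5,6}
'c' @ 3: {3,4,5,6}
'b' @ 4: {1,7}  (accept∈set)
final: {1,7}; accept 1 in set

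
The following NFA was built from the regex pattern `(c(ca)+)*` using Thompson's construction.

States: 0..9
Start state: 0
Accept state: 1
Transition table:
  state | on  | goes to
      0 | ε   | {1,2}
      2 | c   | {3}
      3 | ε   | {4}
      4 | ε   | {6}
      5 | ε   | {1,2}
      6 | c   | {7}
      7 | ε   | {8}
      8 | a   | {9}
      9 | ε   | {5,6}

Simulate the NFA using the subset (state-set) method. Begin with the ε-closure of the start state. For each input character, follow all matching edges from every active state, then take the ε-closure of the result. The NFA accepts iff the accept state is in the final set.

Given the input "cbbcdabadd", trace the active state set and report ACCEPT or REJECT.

Answer: REJECT

Steps:
S₀ = ε-closure({0}) = {0,1,2}
'c' @ 1: {3,4,6}
'b' @ 2: {}  — no active states
rest 'bcdabadd' ignored (set empty)
end set {} — state 1 not in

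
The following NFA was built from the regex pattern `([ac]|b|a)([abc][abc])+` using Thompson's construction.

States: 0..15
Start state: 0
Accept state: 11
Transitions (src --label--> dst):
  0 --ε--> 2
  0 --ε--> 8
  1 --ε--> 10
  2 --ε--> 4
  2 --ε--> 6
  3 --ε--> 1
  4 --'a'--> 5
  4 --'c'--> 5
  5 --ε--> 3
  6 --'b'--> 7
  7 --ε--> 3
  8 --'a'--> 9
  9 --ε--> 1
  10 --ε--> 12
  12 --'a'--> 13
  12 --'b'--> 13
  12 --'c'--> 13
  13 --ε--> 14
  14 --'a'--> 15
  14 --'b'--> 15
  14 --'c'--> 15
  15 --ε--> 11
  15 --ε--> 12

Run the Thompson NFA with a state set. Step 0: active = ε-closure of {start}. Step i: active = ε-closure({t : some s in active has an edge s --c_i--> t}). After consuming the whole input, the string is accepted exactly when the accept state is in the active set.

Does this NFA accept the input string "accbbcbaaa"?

start: ε-closure({0}) = {0,2,4,6,8}
'a' @ 1: {1,3,5,9,10,12}
'c' @ 2: {13,14}
'c' @ 3: {11,12,15}  (accept∈set)
'b' @ 4: {13,14}
'b' @ 5: {11,12,15}  (accept∈set)
'c' @ 6: {13,14}
'b' @ 7: {11,12,15}  (accept∈set)
'a' @ 8: {13,14}
'a' @ 9: {11,12,15}  (accept∈set)
'a' @ 10: {13,14}
end set {13,14} — state 11 not in

Answer: REJECT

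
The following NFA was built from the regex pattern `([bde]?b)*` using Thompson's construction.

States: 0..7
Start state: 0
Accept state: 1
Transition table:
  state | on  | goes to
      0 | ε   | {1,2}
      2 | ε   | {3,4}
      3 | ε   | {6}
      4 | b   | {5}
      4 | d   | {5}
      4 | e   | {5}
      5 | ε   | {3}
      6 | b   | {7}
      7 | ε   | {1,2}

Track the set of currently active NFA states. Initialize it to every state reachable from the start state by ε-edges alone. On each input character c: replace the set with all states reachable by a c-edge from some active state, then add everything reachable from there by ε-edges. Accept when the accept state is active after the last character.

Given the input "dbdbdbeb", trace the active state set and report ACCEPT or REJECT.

initial (ε-close {0}): {0,1,2,3,4,6}
'd' @ 1: {3,5,6}
'b' @ 2: {1,2,3,4,6,7}  [accepting]
'd' @ 3: {3,5,6}
'b' @ 4: {1,2,3,4,6,7}  [accepting]
'd' @ 5: {3,5,6}
'b' @ 6: {1,2,3,4,6,7}  [accepting]
'e' @ 7: {3,5,6}
'b' @ 8: {1,2,3,4,6,7}  [accepting]
end set {1,2,3,4,6,7} — state 1 in

Answer: ACCEPT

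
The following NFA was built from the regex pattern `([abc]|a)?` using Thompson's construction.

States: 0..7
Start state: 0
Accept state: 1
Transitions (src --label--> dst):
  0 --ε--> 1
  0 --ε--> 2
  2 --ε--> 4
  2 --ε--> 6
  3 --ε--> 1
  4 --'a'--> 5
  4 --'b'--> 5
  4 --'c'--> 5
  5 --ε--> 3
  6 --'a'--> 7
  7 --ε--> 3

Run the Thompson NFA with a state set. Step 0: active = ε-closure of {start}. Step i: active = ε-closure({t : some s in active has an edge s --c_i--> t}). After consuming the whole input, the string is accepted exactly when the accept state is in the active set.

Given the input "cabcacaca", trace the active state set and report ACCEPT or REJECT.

S₀ = ε-closure({0}) = {0,1,2,4,6}
'c' @ 1: {1,3,5}  (accept∈set)
'a' @ 2: {}  — state set empty
rest 'bcacaca' ignored (set empty)
final: {}; accept 1 not in set

Answer: REJECT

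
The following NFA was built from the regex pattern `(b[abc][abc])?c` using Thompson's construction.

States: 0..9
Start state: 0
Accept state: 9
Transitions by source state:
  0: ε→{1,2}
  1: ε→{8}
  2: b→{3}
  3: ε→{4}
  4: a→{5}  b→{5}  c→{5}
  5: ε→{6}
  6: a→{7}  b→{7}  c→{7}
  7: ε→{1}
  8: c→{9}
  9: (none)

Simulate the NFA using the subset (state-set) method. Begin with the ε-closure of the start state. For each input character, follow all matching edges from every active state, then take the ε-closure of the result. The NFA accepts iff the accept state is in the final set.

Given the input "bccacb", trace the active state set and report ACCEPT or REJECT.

start: ε-closure({0}) = {0,1,2,8}
'b' @ 1: {3,4}
'c' @ 2: {5,6}
'c' @ 3: {1,7,8}
'a' @ 4: {}  — no active states
rest 'cb' ignored (set empty)
final: {}; accept 9 not in set

Answer: REJECT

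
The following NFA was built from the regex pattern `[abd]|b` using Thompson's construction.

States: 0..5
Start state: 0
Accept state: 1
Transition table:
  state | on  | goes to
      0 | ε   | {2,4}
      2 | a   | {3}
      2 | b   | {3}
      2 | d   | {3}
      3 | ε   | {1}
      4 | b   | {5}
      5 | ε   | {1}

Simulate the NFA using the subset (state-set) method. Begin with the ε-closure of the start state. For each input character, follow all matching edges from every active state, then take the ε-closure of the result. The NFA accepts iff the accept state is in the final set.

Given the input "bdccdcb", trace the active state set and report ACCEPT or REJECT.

Answer: REJECT

Steps:
start: ε-closure({0}) = {0,2,4}
'b' @ 1: {1,3,5}  ✓accept
'd' @ 2: {}  — no active states
rest 'ccdcb' ignored (set empty)
after full input: {}  (accept=1 not in)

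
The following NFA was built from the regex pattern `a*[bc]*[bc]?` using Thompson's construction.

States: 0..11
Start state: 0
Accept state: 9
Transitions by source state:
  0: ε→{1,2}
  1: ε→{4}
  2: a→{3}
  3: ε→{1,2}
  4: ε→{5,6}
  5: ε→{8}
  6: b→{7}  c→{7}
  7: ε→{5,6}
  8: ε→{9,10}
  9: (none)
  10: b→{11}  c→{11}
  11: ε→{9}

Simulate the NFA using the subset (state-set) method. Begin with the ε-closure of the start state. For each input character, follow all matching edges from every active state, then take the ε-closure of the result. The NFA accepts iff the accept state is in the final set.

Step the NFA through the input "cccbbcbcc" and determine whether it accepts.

S₀ = ε-closure({0}) = {0,1,2,4,5,6,8,9,10}
'c' @ 1: {5,6,7,8,9,10,11}  [accepting]
'c' @ 2: {5,6,7,8,9,10,11}  [accepting]
'c' @ 3: {5,6,7,8,9,10,11}  [accepting]
'b' @ 4: {5,6,7,8,9,10,11}  [accepting]
'b' @ 5: {5,6,7,8,9,10,11}  [accepting]
'c' @ 6: {5,6,7,8,9,10,11}  [accepting]
'b' @ 7: {5,6,7,8,9,10,11}  [accepting]
'c' @ 8: {5,6,7,8,9,10,11}  [accepting]
'c' @ 9: {5,6,7,8,9,10,11}  [accepting]
final: {5,6,7,8,9,10,11}; accept 9 in set

Answer: ACCEPT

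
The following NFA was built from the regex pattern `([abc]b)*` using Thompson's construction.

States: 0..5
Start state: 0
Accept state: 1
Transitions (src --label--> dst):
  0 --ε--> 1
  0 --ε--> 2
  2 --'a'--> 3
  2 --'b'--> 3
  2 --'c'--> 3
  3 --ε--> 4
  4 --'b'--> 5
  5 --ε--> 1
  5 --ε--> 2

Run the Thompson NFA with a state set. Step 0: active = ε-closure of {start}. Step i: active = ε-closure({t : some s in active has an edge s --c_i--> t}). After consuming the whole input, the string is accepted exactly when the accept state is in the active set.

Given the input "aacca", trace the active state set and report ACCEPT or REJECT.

initial (ε-close {0}): {0,1,2}
'a' @ 1: {3,4}
'a' @ 2: {}  — state set empty
rest 'cca' ignored (set empty)
after full input: {}  (accept=1 not in)

Answer: REJECT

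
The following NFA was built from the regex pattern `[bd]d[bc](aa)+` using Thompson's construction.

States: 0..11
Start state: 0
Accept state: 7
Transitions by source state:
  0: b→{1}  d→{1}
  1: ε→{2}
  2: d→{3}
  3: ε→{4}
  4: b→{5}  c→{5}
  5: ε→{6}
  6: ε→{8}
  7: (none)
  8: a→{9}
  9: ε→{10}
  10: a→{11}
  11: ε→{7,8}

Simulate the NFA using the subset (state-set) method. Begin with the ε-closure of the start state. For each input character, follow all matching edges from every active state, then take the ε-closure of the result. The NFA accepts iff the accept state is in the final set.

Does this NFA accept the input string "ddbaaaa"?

S₀ = ε-closure({0}) = {0}
'd' @ 1: {1,2}
'd' @ 2: {3,4}
'b' @ 3: {5,6,8}
'a' @ 4: {9,10}
'a' @ 5: {7,8,11}  [accepting]
'a' @ 6: {9,10}
'a' @ 7: {7,8,11}  [accepting]
final: {7,8,11}; accept 7 in set

Answer: ACCEPT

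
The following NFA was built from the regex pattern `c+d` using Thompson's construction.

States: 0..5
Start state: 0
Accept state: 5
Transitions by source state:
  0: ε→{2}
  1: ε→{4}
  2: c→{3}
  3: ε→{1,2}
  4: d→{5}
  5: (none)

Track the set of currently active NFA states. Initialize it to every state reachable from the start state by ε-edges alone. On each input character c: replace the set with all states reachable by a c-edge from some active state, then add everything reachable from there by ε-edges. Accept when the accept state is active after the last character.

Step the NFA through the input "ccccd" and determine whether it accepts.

initial (ε-close {0}): {0,2}
'c' @ 1: {1,2,3,4}
'c' @ 2: {1,2,3,4}
'c' @ 3: {1,2,3,4}
'c' @ 4: {1,2,3,4}
'd' @ 5: {5}  [accepting]
final: {5}; accept 5 in set

Answer: ACCEPT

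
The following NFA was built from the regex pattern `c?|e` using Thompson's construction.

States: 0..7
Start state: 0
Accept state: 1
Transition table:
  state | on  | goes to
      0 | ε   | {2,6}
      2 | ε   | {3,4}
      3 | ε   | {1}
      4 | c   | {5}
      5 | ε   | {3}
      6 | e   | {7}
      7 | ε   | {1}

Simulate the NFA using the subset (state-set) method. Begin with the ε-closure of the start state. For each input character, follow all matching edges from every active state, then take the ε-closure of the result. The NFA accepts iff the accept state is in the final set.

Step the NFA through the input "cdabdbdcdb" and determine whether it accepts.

Answer: REJECT

Trace:
S₀ = ε-closure({0}) = {0,1,2,3,4,6}
'c' @ 1: {1,3,5}  [accepting]
'd' @ 2: {}  — state set empty
rest 'abdbdcdb' ignored (set empty)
end set {} — state 1 not in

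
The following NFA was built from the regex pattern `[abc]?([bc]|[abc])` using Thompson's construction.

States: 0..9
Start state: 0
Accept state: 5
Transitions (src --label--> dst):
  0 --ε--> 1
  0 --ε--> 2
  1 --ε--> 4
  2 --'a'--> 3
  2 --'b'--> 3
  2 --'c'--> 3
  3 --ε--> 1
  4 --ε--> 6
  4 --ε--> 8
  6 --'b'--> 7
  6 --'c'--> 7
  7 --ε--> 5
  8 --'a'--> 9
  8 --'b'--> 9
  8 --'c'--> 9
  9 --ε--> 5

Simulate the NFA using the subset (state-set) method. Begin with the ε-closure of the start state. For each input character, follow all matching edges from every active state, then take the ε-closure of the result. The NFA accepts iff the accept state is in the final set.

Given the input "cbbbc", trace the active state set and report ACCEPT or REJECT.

Answer: REJECT

Steps:
S₀ = ε-closure({0}) = {0,1,2,4,6,8}
'c' @ 1: {1,3,4,5,6,7,8,9}  [accepting]
'b' @ 2: {5,7,9}  [accepting]
'b' @ 3: {}  — state set empty
rest 'bc' ignored (set empty)
final: {}; accept 5 not in set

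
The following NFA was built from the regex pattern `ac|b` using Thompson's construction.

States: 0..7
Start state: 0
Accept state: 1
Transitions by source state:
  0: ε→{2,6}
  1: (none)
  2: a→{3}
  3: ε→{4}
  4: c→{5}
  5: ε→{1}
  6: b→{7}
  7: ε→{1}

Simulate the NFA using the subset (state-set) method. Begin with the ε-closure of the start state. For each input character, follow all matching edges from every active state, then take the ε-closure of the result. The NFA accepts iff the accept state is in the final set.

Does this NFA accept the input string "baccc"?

initial (ε-close {0}): {0,2,6}
'b' @ 1: {1,7}  [accepting]
'a' @ 2: {}  — no active states
rest 'ccc' ignored (set empty)
end set {} — state 1 not in

Answer: REJECT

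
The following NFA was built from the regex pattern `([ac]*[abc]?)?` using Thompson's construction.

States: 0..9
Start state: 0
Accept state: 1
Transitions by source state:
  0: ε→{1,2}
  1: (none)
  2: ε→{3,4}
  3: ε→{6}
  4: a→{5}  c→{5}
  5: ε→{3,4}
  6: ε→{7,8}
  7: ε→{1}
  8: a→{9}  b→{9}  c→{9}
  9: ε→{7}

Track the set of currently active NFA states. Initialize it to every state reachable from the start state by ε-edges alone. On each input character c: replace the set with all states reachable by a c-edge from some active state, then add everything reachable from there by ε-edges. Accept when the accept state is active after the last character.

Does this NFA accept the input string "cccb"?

Answer: ACCEPT

Steps:
S₀ = ε-closure({0}) = {0,1,2,3,4,6,7,8}
'c' @ 1: {1,3,4,5,6,7,8,9}  ✓accept
'c' @ 2: {1,3,4,5,6,7,8,9}  ✓accept
'c' @ 3: {1,3,4,5,6,7,8,9}  ✓accept
'b' @ 4: {1,7,9}  ✓accept
after full input: {1,7,9}  (accept=1 in)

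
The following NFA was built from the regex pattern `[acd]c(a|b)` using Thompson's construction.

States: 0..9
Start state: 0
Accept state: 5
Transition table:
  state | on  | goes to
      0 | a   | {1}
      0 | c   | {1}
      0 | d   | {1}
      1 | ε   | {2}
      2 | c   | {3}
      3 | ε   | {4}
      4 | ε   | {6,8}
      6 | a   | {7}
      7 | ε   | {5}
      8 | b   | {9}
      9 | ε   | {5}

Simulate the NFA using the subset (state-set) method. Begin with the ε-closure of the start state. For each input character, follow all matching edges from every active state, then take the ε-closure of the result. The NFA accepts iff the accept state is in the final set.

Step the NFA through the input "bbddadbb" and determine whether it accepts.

initial (ε-close {0}): {0}
'b' @ 1: {}  — no active states
rest 'bddadbb' ignored (set empty)
after full input: {}  (accept=5 not in)

Answer: REJECT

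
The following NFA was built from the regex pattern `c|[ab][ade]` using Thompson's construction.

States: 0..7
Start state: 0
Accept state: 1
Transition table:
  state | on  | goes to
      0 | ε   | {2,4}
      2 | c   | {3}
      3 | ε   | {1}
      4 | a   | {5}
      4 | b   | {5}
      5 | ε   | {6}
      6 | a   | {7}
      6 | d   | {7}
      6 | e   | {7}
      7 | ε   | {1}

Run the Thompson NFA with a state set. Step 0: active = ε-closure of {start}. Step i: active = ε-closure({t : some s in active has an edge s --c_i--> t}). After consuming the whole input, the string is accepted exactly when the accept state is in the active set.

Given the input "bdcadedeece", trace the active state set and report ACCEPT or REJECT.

S₀ = ε-closure({0}) = {0,2,4}
'b' @ 1: {5,6}
'd' @ 2: {1,7}  (accept∈set)
'c' @ 3: {}  — no active states
rest 'adedeece' ignored (set empty)
after full input: {}  (accept=1 not in)

Answer: REJECT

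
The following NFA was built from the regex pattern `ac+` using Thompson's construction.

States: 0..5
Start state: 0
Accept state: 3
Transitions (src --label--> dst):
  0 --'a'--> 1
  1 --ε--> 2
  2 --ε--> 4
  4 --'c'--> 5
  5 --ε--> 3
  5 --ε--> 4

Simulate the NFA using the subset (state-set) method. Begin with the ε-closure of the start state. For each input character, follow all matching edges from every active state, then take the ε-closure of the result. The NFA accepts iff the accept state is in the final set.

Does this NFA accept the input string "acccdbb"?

start: ε-closure({0}) = {0}
'a' @ 1: {1,2,4}
'c' @ 2: {3,4,5}  (accept∈set)
'c' @ 3: {3,4,5}  (accept∈set)
'c' @ 4: {3,4,5}  (accept∈set)
'd' @ 5: {}  — no active states
rest 'bb' ignored (set empty)
after full input: {}  (accept=3 not in)

Answer: REJECT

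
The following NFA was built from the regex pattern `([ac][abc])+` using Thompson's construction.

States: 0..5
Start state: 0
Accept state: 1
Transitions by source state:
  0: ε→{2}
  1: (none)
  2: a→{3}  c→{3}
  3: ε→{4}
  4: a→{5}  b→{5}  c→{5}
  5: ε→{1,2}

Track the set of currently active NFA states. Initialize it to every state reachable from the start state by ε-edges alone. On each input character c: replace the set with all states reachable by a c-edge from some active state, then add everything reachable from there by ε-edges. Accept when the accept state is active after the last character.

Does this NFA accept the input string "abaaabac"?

start: ε-closure({0}) = {0,2}
'a' @ 1: {3,4}
'b' @ 2: {1,2,5}  ✓accept
'a' @ 3: {3,4}
'a' @ 4: {1,2,5}  ✓accept
'a' @ 5: {3,4}
'b' @ 6: {1,2,5}  ✓accept
'a' @ 7: {3,4}
'c' @ 8: {1,2,5}  ✓accept
end set {1,2,5} — state 1 in

Answer: ACCEPT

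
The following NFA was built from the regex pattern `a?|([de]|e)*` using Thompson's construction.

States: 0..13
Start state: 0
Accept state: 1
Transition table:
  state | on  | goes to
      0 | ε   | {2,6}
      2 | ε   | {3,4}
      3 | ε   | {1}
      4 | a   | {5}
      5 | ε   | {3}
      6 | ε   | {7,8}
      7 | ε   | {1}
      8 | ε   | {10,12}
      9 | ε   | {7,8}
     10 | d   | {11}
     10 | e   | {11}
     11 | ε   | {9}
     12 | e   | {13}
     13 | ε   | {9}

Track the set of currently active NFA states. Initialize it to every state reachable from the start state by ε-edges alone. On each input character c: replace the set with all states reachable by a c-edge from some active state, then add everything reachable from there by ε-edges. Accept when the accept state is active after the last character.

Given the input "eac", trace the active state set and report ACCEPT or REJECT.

start: ε-closure({0}) = {0,1,2,3,4,6,7,8,10,12}
'e' @ 1: {1,7,8,9,10,11,12,13}  [accepting]
'a' @ 2: {}  — no active states
rest 'c' ignored (set empty)
after full input: {}  (accept=1 not in)

Answer: REJECT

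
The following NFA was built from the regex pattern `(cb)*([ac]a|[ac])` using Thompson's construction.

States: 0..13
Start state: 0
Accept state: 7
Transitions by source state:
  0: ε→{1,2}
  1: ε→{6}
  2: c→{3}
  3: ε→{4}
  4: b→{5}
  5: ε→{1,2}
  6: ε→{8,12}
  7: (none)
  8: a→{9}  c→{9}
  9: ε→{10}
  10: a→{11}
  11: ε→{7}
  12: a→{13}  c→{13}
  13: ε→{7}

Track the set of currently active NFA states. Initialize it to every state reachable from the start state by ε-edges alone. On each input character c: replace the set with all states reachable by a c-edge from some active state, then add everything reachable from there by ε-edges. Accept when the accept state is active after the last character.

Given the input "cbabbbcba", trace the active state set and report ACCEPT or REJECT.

Answer: REJECT

Steps:
start: ε-closure({0}) = {0,1,2,6,8,12}
'c' @ 1: {3,4,7,9,10,13}  (accept∈set)
'b' @ 2: {1,2,5,6,8,12}
'a' @ 3: {7,9,10,13}  (accept∈set)
'b' @ 4: {}  — state set empty
rest 'bbcba' ignored (set empty)
final: {}; accept 7 not in set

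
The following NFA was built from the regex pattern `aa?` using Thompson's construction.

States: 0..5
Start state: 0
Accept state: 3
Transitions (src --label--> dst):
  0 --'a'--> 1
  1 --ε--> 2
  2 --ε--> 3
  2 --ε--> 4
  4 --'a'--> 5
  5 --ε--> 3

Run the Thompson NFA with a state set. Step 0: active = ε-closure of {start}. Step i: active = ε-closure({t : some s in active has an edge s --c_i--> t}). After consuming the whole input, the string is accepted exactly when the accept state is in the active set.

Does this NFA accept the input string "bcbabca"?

start: ε-closure({0}) = {0}
'b' @ 1: {}  — state set empty
rest 'cbabca' ignored (set empty)
end set {} — state 3 not in

Answer: REJECT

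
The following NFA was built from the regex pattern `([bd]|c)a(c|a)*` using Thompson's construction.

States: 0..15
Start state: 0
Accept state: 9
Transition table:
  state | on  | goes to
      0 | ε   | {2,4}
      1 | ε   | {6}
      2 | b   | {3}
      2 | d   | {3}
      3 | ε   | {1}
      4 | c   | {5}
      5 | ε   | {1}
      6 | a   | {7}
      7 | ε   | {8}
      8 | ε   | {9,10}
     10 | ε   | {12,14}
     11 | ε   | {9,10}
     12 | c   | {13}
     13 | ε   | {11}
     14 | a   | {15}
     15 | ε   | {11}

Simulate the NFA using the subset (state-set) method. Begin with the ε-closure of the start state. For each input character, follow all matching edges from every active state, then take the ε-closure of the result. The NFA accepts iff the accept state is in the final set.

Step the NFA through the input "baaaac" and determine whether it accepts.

Answer: ACCEPT

Steps:
initial (ε-close {0}): {0,2,4}
'b' @ 1: {1,3,6}
'a' @ 2: {7,8,9,10,12,14}  (accept∈set)
'a' @ 3: {9,10,11,12,14,15}  (accept∈set)
'a' @ 4: {9,10,11,12,14,15}  (accept∈set)
'a' @ 5: {9,10,11,12,14,15}  (accept∈set)
'c' @ 6: {9,10,11,12,13,14}  (accept∈set)
end set {9,10,11,12,13,14} — state 9 in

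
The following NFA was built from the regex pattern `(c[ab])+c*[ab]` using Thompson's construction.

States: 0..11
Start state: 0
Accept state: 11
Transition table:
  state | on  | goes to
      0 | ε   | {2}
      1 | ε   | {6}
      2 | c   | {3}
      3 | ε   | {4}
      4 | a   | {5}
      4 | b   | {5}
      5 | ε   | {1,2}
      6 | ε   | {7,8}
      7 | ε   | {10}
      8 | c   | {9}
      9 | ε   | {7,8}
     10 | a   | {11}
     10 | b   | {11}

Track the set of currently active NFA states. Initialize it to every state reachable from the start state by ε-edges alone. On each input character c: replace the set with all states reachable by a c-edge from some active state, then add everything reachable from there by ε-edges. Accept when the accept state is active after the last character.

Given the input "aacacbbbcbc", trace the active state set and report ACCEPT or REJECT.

Answer: REJECT

Trace:
start: ε-closure({0}) = {0,2}
'a' @ 1: {}  — no active states
rest 'acacbbbcbc' ignored (set empty)
end set {} — state 11 not in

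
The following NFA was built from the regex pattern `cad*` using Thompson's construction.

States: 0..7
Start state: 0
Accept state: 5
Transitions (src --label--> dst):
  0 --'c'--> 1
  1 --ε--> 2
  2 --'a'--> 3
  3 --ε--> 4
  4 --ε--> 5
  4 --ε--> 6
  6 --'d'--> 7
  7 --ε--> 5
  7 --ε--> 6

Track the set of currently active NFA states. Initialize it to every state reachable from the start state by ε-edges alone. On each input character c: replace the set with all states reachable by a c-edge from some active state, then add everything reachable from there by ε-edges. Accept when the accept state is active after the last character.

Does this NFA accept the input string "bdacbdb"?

Answer: REJECT

Derivation:
S₀ = ε-closure({0}) = {0}
'b' @ 1: {}  — state set empty
rest 'dacbdb' ignored (set empty)
after full input: {}  (accept=5 not in)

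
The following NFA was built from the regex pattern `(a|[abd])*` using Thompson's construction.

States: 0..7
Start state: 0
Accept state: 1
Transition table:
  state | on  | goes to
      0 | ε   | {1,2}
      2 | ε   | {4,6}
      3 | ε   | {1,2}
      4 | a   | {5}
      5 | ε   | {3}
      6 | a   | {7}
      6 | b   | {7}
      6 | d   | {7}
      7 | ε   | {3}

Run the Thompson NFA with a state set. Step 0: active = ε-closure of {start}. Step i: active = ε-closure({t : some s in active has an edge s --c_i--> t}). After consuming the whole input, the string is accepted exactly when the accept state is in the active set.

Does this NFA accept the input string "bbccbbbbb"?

start: ε-closure({0}) = {0,1,2,4,6}
'b' @ 1: {1,2,3,4,6,7}  (accept∈set)
'b' @ 2: {1,2,3,4,6,7}  (accept∈set)
'c' @ 3: {}  — dead — no transitions
rest 'cbbbbb' ignored (set empty)
final: {}; accept 1 not in set

Answer: REJECT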